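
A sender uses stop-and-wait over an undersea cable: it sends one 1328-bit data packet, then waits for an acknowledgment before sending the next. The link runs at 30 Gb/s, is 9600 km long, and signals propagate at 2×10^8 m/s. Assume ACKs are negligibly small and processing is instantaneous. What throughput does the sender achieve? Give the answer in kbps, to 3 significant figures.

13.8 kbps

t_tx = L/R = 1328/30000000000 = 4.42667e-08 s.
t_prop = 9600000/200000000 = 0.048 s; RTT = 0.096 s.
Cycle = t_tx + RTT = 0.096 s.
Throughput = L / cycle = 1328 / 0.096 = 13.8 kbps.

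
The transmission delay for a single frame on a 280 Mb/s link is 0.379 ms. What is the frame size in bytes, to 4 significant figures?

13270 bytes

L = R × t_tx = 280000000 b/s × 0.000379 s = 106120 bits.
In bytes: 106120 / 8 = 13270 bytes.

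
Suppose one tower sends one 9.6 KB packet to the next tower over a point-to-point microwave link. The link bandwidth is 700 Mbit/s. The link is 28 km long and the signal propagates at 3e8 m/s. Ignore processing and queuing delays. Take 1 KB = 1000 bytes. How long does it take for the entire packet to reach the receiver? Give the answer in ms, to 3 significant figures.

L = 76800 bits.
Transmission delay = L/R = 76800 / 700000000 = 0.109714 ms.
Propagation delay = d/s = 28000 m / 300000000 m/s = 0.0933333 ms.
Total = 0.203 ms.

0.203 ms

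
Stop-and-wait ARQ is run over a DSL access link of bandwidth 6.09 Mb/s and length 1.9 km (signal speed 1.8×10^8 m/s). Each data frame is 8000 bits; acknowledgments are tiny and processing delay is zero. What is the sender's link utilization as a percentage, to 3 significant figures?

98.4 %

t_tx = L/R = 8000/6090000 = 0.00131363 s.
t_prop = 1900/180000000 = 1.05556e-05 s; RTT = 2.11111e-05 s.
Cycle = t_tx + RTT = 0.00133474 s.
Utilization = t_tx / cycle = 0.00131363/0.00133474 = 98.4 %.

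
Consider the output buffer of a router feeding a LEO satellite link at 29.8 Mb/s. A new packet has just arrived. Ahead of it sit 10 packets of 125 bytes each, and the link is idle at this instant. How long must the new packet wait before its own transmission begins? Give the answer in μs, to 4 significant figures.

335.6 μs

Each queued packet: L/R = 1000/29800000 = 33.557 μs.
10 queued → 335.57 μs.
Queuing delay = 335.6 μs.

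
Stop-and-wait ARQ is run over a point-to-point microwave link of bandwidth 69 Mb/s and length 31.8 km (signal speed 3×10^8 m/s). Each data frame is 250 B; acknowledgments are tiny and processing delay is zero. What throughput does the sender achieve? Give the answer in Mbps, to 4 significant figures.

t_tx = L/R = 2000/69000000 = 2.89855e-05 s.
t_prop = 31800/300000000 = 0.000106 s; RTT = 0.000212 s.
Cycle = t_tx + RTT = 0.000240986 s.
Throughput = L / cycle = 2000 / 0.000240986 = 8.299 Mbps.

8.299 Mbps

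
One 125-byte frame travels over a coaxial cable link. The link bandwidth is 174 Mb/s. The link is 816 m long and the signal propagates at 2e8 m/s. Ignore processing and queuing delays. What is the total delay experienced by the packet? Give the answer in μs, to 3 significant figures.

9.83 μs

L = 125 × 8 = 1000 bits.
Transmission delay = L/R = 1000 / 174000000 = 5.74713 μs.
Propagation delay = d/s = 816 m / 200000000 m/s = 4.08 μs.
Total = 9.83 μs.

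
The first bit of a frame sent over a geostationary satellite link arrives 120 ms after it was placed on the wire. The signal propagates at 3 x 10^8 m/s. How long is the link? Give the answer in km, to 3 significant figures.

d = s × t_prop = 300000000 × 0.12 = 36000 km.

36000 km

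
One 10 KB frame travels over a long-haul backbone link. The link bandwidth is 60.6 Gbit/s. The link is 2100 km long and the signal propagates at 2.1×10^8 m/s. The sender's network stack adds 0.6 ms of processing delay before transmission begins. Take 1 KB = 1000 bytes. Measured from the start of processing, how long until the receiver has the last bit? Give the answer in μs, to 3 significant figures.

10600 μs

L = 80000 bits.
Transmission delay = L/R = 80000 / 60600000000 = 1.32013 μs.
Propagation delay = d/s = 2100000 m / 210000000 m/s = 10000 μs.
Plus processing delay 0.6 ms = 600 μs.
Total = 10600 μs.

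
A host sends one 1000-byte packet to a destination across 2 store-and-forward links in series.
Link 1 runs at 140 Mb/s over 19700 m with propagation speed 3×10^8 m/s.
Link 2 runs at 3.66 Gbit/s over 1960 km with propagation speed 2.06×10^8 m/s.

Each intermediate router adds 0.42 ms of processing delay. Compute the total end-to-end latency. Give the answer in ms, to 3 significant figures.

10.1 ms

L = 1000 × 8 = 8000 bits.
Transmission delays (L/R per hop): 0.0571429, 0.00218579 ms; sum = 0.0593286 ms.
Propagation delays (d/s per hop): 0.0656667, 9.51456 ms; sum = 9.58023 ms.
Processing at 1 router(s): 1 × 0.42 ms = 0.42 ms.
End-to-end = 10.1 ms.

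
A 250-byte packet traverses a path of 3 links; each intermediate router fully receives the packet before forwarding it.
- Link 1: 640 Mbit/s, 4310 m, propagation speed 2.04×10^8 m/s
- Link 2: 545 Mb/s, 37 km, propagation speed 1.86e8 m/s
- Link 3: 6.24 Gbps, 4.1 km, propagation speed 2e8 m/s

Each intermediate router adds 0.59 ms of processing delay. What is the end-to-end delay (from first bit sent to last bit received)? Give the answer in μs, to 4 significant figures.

L = 250 × 8 = 2000 bits.
Transmission delays (L/R per hop): 3.125, 3.66972, 0.320513 μs; sum = 7.11524 μs.
Propagation delays (d/s per hop): 21.1275, 198.925, 20.5 μs; sum = 240.552 μs.
Processing at 2 router(s): 2 × 0.59 ms = 1180 μs.
End-to-end = 1428 μs.

1428 μs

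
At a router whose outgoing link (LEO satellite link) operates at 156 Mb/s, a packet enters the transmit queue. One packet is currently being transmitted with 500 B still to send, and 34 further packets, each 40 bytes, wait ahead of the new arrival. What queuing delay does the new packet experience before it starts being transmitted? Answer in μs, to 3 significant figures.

Each queued packet: L/R = 320/156000000 = 2.05128 μs.
34 queued → 69.7436 μs.
Plus remaining 4000 bits of current packet: 25.641 μs.
Queuing delay = 95.4 μs.

95.4 μs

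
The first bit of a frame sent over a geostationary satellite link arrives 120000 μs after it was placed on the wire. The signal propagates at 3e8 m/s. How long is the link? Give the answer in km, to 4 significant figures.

d = s × t_prop = 300000000 × 0.12 = 36000 km.

36000 km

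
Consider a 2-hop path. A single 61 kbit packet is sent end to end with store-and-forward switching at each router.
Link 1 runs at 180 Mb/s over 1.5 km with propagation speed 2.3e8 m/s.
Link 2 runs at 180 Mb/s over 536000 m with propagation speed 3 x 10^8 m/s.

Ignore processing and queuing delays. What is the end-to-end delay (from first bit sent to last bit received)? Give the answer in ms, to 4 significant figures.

2.471 ms

L = 61000 bits.
Transmission delay per hop = L/R = 61000/180000000 = 0.338889 ms; 2 hops → 0.677778 ms.
Propagation delays (d/s per hop): 0.00652174, 1.78667 ms; sum = 1.79319 ms.
End-to-end = 2.471 ms.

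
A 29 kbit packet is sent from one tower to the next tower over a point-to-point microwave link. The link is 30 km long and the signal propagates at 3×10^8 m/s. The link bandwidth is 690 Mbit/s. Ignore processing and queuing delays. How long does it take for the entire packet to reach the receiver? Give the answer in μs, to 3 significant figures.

142 μs

L = 29000 bits.
Transmission delay = L/R = 29000 / 690000000 = 42.029 μs.
Propagation delay = d/s = 30000 m / 300000000 m/s = 100 μs.
Total = 142 μs.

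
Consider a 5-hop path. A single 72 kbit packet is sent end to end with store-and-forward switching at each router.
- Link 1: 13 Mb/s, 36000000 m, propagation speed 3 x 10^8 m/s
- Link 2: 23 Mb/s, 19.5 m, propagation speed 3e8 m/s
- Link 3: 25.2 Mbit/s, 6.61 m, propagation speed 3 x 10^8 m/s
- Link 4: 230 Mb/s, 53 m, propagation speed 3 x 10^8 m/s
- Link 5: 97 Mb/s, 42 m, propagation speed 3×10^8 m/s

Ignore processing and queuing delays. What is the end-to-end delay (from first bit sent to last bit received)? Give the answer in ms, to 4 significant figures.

132.6 ms

L = 72000 bits.
Transmission delays (L/R per hop): 5.53846, 3.13043, 2.85714, 0.313043, 0.742268 ms; sum = 12.5814 ms.
Propagation delays (d/s per hop): 120, 6.5e-05, 2.20333e-05, 0.000176667, 0.00014 ms; sum = 120 ms.
End-to-end = 132.6 ms.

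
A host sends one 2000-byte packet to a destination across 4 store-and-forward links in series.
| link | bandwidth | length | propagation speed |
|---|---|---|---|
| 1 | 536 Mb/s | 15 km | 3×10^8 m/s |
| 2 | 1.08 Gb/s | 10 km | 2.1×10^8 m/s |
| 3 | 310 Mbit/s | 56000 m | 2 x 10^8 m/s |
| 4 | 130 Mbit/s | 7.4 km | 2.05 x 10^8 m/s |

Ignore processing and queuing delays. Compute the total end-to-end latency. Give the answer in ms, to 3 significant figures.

0.633 ms

L = 2000 × 8 = 16000 bits.
Transmission delays (L/R per hop): 0.0298507, 0.0148148, 0.0516129, 0.123077 ms; sum = 0.219355 ms.
Propagation delays (d/s per hop): 0.05, 0.047619, 0.28, 0.0360976 ms; sum = 0.413717 ms.
End-to-end = 0.633 ms.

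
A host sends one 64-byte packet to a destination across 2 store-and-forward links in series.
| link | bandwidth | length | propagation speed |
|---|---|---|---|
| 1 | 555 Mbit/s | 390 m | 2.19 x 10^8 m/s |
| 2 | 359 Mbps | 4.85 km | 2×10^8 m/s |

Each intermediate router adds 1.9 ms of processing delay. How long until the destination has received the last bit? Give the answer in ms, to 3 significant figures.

L = 64 × 8 = 512 bits.
Transmission delays (L/R per hop): 0.000922523, 0.00142618 ms; sum = 0.00234871 ms.
Propagation delays (d/s per hop): 0.00178082, 0.02425 ms; sum = 0.0260308 ms.
Processing at 1 router(s): 1 × 1.9 ms = 1.9 ms.
End-to-end = 1.93 ms.

1.93 ms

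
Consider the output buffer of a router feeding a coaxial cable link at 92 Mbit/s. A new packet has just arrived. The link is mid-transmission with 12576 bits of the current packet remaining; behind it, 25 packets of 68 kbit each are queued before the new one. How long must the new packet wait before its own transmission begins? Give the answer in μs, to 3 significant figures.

18600 μs

Each queued packet: L/R = 68000/92000000 = 739.13 μs.
25 queued → 18478.3 μs.
Plus remaining 12576 bits of current packet: 136.696 μs.
Queuing delay = 18600 μs.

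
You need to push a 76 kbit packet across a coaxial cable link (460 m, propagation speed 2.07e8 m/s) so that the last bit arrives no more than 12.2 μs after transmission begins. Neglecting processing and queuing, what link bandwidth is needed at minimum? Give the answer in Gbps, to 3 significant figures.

7.62 Gbps

Propagation delay = 460 / 2.07e+08 = 2.22222 μs.
Transmission budget = 12.2 − 2.22222 = 9.97778 μs.
R ≥ L / t_tx = 76000 bits / 9.97778e-06 s = 7.62 Gbps.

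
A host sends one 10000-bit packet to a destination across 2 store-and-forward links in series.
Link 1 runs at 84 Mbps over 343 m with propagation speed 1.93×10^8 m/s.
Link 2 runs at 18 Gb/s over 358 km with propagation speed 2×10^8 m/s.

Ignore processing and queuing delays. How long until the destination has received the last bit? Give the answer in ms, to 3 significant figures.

1.91 ms

Transmission delays (L/R per hop): 0.119048, 0.000555556 ms; sum = 0.119603 ms.
Propagation delays (d/s per hop): 0.0017772, 1.79 ms; sum = 1.79178 ms.
End-to-end = 1.91 ms.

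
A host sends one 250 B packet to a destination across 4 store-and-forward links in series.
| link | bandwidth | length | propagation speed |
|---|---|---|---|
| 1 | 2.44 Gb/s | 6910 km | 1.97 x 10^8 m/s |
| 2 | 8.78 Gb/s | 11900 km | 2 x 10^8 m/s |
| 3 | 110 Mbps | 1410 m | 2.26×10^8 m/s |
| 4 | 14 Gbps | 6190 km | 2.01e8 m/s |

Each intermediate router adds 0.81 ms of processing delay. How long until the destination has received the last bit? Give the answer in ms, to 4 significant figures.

127.8 ms

L = 250 × 8 = 2000 bits.
Transmission delays (L/R per hop): 0.000819672, 0.00022779, 0.0181818, 0.000142857 ms; sum = 0.0193721 ms.
Propagation delays (d/s per hop): 35.0761, 59.5, 0.00623894, 30.796 ms; sum = 125.378 ms.
Processing at 3 router(s): 3 × 0.81 ms = 2.43 ms.
End-to-end = 127.8 ms.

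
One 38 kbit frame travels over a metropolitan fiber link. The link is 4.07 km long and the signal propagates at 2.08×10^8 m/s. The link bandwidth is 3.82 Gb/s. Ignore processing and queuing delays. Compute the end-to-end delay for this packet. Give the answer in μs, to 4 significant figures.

L = 38000 bits.
Transmission delay = L/R = 38000 / 3820000000 = 9.94764 μs.
Propagation delay = d/s = 4070 m / 208000000 m/s = 19.5673 μs.
Total = 29.51 μs.

29.51 μs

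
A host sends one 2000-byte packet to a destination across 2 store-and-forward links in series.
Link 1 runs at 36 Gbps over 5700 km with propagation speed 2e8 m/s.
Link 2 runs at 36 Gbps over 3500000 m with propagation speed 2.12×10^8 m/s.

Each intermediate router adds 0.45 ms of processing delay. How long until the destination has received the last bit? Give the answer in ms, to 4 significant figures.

L = 2000 × 8 = 16000 bits.
Transmission delay per hop = L/R = 16000/36000000000 = 0.000444444 ms; 2 hops → 0.000888889 ms.
Propagation delays (d/s per hop): 28.5, 16.5094 ms; sum = 45.0094 ms.
Processing at 1 router(s): 1 × 0.45 ms = 0.45 ms.
End-to-end = 45.46 ms.

45.46 ms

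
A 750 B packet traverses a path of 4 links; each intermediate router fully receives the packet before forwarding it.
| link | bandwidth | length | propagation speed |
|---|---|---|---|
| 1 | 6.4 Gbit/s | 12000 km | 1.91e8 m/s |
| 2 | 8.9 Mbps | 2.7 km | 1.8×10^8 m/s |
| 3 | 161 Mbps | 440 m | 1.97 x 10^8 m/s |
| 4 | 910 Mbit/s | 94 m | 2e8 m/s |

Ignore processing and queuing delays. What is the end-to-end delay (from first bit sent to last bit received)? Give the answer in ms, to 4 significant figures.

63.56 ms

L = 750 × 8 = 6000 bits.
Transmission delays (L/R per hop): 0.0009375, 0.674157, 0.0372671, 0.00659341 ms; sum = 0.718955 ms.
Propagation delays (d/s per hop): 62.8272, 0.015, 0.0022335, 0.00047 ms; sum = 62.8449 ms.
End-to-end = 63.56 ms.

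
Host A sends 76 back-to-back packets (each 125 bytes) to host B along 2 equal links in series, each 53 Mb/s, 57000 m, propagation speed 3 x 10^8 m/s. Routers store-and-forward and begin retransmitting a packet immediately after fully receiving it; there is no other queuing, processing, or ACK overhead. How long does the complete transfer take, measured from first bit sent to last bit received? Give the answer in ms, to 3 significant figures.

Per-hop transmission t_tx = L/R = 1000/53000000 = 0.0188679 ms.
Per-hop propagation t_prop = 57000/300000000 = 0.19 ms.
Pipeline fill: first packet needs 2·t_tx to clear all hops; remaining 75 packets each add one t_tx.
Total = (2+76-1)·t_tx + 2·t_prop = 77·0.0188679 + 2·0.19 = 1.83 ms.

1.83 ms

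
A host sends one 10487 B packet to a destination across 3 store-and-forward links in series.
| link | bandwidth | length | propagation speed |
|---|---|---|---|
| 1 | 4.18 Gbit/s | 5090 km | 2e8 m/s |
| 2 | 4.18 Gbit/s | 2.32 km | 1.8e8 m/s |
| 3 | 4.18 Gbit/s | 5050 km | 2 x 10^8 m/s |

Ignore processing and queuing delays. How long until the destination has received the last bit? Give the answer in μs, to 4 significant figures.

50770 μs

L = 10487 × 8 = 83896 bits.
Transmission delay per hop = L/R = 83896/4.18e+09 = 20.0708 μs; 3 hops → 60.2124 μs.
Propagation delays (d/s per hop): 25450, 12.8889, 25250 μs; sum = 50712.9 μs.
End-to-end = 50770 μs.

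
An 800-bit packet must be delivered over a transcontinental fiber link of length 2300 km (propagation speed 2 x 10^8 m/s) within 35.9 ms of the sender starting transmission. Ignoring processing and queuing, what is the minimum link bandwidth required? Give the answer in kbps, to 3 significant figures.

Propagation delay = 2300000 / 200000000 = 11.5 ms.
Transmission budget = 35.9 − 11.5 = 24.4 ms.
R ≥ L / t_tx = 800 bits / 0.0244 s = 32.8 kbps.

32.8 kbps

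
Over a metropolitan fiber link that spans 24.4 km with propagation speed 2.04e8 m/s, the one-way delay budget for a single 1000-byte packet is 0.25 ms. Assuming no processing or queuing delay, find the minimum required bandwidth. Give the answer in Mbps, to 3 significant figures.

61.4 Mbps

L = 8000 bits.
Propagation delay = 24400 / 204000000 = 0.119608 ms.
Transmission budget = 0.25 − 0.119608 = 0.130392 ms.
R ≥ L / t_tx = 8000 bits / 0.000130392 s = 61.4 Mbps.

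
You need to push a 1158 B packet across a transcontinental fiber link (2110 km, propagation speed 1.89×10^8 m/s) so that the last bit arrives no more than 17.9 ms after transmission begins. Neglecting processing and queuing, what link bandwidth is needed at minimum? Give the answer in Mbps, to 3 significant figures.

L = 9264 bits.
Propagation delay = 2110000 / 189000000 = 11.164 ms.
Transmission budget = 17.9 − 11.164 = 6.73598 ms.
R ≥ L / t_tx = 9264 bits / 0.00673598 s = 1.38 Mbps.

1.38 Mbps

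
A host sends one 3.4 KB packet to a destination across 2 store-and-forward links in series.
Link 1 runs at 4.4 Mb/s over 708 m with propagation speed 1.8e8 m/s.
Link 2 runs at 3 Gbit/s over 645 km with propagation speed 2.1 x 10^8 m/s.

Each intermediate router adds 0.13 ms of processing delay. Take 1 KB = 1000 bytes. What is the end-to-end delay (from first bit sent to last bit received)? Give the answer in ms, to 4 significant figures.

L = 27200 bits.
Transmission delays (L/R per hop): 6.18182, 0.00906667 ms; sum = 6.19088 ms.
Propagation delays (d/s per hop): 0.00393333, 3.07143 ms; sum = 3.07536 ms.
Processing at 1 router(s): 1 × 0.13 ms = 0.13 ms.
End-to-end = 9.396 ms.

9.396 ms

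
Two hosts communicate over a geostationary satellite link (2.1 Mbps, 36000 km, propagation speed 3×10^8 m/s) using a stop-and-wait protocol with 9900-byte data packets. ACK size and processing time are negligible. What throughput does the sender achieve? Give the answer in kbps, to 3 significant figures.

285 kbps

t_tx = L/R = 79200/2100000 = 0.0377143 s.
t_prop = 36000000/300000000 = 0.12 s; RTT = 0.24 s.
Cycle = t_tx + RTT = 0.277714 s.
Throughput = L / cycle = 79200 / 0.277714 = 285 kbps.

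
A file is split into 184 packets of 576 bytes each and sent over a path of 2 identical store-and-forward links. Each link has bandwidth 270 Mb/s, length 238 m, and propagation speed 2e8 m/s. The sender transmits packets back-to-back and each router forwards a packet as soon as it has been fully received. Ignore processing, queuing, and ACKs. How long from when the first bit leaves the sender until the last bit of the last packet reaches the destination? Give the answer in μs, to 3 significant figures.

Per-hop transmission t_tx = L/R = 4608/270000000 = 17.0667 μs.
Per-hop propagation t_prop = 238/200000000 = 1.19 μs.
Pipeline fill: first packet needs 2·t_tx to clear all hops; remaining 183 packets each add one t_tx.
Total = (2+184-1)·t_tx + 2·t_prop = 185·17.0667 + 2·1.19 = 3160 μs.

3160 μs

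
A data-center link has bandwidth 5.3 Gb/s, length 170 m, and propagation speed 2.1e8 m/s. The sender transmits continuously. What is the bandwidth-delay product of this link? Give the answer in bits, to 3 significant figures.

4290 bits

Propagation delay = 170 / 210000000 = 8.09524e-07 s.
BDP = R × t_prop = 5300000000 × 8.09524e-07 = 4290.48 bits.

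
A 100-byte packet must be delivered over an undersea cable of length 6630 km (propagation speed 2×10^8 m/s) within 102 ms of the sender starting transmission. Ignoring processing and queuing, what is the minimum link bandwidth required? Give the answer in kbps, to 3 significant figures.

11.6 kbps

L = 800 bits.
Propagation delay = 6630000 / 200000000 = 33.15 ms.
Transmission budget = 102 − 33.15 = 68.85 ms.
R ≥ L / t_tx = 800 bits / 0.06885 s = 11.6 kbps.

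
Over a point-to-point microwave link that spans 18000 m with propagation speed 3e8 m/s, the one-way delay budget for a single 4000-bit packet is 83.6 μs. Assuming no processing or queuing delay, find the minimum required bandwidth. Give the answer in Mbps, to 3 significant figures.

Propagation delay = 18000 / 300000000 = 60 μs.
Transmission budget = 83.6 − 60 = 23.6 μs.
R ≥ L / t_tx = 4000 bits / 2.36e-05 s = 169 Mbps.

169 Mbps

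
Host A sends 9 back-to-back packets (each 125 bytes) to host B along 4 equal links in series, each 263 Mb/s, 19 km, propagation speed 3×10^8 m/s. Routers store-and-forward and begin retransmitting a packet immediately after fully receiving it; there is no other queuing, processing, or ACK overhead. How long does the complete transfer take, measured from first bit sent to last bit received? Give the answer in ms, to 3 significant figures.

Per-hop transmission t_tx = L/R = 1000/263000000 = 0.00380228 ms.
Per-hop propagation t_prop = 19000/300000000 = 0.0633333 ms.
Pipeline fill: first packet needs 4·t_tx to clear all hops; remaining 8 packets each add one t_tx.
Total = (4+9-1)·t_tx + 4·t_prop = 12·0.00380228 + 4·0.0633333 = 0.299 ms.

0.299 ms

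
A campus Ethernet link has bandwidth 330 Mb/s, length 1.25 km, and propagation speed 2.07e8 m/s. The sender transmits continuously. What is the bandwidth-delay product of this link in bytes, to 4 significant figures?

249.1 bytes

Propagation delay = 1250 / 2.07e+08 = 6.03865e-06 s.
BDP = R × t_prop = 330000000 × 6.03865e-06 = 1992.75 bits.
In bytes: 1992.75/8 = 249.1 bytes.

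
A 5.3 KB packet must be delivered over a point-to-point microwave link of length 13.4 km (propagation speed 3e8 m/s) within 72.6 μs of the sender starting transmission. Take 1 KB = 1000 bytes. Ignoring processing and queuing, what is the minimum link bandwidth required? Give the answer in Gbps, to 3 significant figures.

1.52 Gbps

L = 42400 bits.
Propagation delay = 13400 / 300000000 = 44.6667 μs.
Transmission budget = 72.6 − 44.6667 = 27.9333 μs.
R ≥ L / t_tx = 42400 bits / 2.79333e-05 s = 1.52 Gbps.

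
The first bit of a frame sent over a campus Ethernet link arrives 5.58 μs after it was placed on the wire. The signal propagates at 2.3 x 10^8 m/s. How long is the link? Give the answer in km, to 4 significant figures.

d = s × t_prop = 2.3e+08 × 5.58e-06 = 1.283 km.

1.283 km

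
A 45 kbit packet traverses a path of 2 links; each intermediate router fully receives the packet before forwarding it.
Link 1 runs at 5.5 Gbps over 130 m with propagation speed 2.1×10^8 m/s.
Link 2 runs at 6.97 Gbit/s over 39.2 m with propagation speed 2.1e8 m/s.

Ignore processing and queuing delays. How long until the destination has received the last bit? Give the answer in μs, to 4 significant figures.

L = 45000 bits.
Transmission delays (L/R per hop): 8.18182, 6.45624 μs; sum = 14.6381 μs.
Propagation delays (d/s per hop): 0.619048, 0.186667 μs; sum = 0.805714 μs.
End-to-end = 15.44 μs.

15.44 μs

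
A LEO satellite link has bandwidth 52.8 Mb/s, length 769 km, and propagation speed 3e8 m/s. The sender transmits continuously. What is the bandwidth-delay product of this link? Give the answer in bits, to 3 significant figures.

135000 bits

Propagation delay = 769000 / 300000000 = 0.00256333 s.
BDP = R × t_prop = 52800000 × 0.00256333 = 135344 bits.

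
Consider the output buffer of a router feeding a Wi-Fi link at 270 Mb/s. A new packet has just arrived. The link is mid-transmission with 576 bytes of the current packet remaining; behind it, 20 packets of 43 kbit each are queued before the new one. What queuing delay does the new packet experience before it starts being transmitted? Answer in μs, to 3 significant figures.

3200 μs

Each queued packet: L/R = 43000/270000000 = 159.259 μs.
20 queued → 3185.19 μs.
Plus remaining 4608 bits of current packet: 17.0667 μs.
Queuing delay = 3200 μs.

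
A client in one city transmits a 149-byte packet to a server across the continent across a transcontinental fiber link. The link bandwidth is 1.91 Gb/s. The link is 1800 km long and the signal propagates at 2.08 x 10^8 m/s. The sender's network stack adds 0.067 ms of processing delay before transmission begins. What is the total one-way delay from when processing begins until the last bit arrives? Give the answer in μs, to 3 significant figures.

8720 μs

L = 149 × 8 = 1192 bits.
Transmission delay = L/R = 1192 / 1910000000 = 0.624084 μs.
Propagation delay = d/s = 1800000 m / 208000000 m/s = 8653.85 μs.
Plus processing delay 0.067 ms = 67 μs.
Total = 8720 μs.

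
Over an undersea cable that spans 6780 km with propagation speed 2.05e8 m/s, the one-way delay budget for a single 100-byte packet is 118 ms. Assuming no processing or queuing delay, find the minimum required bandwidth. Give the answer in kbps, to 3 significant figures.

L = 800 bits.
Propagation delay = 6780000 / 2.05e+08 = 33.0732 ms.
Transmission budget = 118 − 33.0732 = 84.9268 ms.
R ≥ L / t_tx = 800 bits / 0.0849268 s = 9.42 kbps.

9.42 kbps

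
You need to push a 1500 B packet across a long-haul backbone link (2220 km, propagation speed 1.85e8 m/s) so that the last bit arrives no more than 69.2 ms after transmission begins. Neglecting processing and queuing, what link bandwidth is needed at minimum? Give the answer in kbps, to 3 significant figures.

L = 12000 bits.
Propagation delay = 2220000 / 185000000 = 12 ms.
Transmission budget = 69.2 − 12 = 57.2 ms.
R ≥ L / t_tx = 12000 bits / 0.0572 s = 210 kbps.

210 kbps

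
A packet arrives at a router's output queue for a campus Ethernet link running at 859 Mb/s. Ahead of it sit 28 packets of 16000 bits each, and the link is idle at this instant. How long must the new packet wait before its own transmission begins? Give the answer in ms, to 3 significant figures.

0.522 ms

Each queued packet: L/R = 16000/859000000 = 0.0186263 ms.
28 queued → 0.521537 ms.
Queuing delay = 0.522 ms.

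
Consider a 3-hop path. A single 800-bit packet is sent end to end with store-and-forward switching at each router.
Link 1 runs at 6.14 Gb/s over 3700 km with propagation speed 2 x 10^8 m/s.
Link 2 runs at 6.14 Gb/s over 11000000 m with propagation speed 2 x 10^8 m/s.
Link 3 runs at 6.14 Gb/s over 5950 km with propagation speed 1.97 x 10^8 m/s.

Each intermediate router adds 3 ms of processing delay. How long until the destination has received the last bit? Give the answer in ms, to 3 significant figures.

Transmission delay per hop = L/R = 800/6140000000 = 0.000130293 ms; 3 hops → 0.000390879 ms.
Propagation delays (d/s per hop): 18.5, 55, 30.203 ms; sum = 103.703 ms.
Processing at 2 router(s): 2 × 3 ms = 6 ms.
End-to-end = 110 ms.

110 ms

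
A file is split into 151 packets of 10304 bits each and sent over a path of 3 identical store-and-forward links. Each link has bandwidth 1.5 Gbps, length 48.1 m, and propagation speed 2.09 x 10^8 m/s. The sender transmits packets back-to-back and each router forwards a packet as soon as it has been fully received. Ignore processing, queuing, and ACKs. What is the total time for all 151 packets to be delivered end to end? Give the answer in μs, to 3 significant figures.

Per-hop transmission t_tx = L/R = 10304/1500000000 = 6.86933 μs.
Per-hop propagation t_prop = 48.1/209000000 = 0.230144 μs.
Pipeline fill: first packet needs 3·t_tx to clear all hops; remaining 150 packets each add one t_tx.
Total = (3+151-1)·t_tx + 3·t_prop = 153·6.86933 + 3·0.230144 = 1050 μs.

1050 μs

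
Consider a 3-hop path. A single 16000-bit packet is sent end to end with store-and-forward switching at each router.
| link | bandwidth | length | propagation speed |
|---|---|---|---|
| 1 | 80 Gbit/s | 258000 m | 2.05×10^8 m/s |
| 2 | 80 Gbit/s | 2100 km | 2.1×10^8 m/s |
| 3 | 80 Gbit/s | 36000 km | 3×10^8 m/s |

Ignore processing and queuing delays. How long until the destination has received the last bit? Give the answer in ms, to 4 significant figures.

131.3 ms

Transmission delay per hop = L/R = 16000/80000000000 = 0.0002 ms; 3 hops → 0.0006 ms.
Propagation delays (d/s per hop): 1.25854, 10, 120 ms; sum = 131.259 ms.
End-to-end = 131.3 ms.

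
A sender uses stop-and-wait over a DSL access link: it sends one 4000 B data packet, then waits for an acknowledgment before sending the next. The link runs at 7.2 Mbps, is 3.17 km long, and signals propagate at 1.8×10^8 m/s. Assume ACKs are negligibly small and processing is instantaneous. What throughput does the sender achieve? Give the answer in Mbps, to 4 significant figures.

7.143 Mbps

t_tx = L/R = 32000/7200000 = 0.00444444 s.
t_prop = 3170/180000000 = 1.76111e-05 s; RTT = 3.52222e-05 s.
Cycle = t_tx + RTT = 0.00447967 s.
Throughput = L / cycle = 32000 / 0.00447967 = 7.143 Mbps.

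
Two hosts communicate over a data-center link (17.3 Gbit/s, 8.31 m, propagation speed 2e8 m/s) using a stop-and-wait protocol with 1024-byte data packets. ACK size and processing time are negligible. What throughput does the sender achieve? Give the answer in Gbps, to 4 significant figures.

t_tx = L/R = 8192/17300000000 = 4.73526e-07 s.
t_prop = 8.31/200000000 = 4.155e-08 s; RTT = 8.31e-08 s.
Cycle = t_tx + RTT = 5.56626e-07 s.
Throughput = L / cycle = 8192 / 5.56626e-07 = 14.72 Gbps.

14.72 Gbps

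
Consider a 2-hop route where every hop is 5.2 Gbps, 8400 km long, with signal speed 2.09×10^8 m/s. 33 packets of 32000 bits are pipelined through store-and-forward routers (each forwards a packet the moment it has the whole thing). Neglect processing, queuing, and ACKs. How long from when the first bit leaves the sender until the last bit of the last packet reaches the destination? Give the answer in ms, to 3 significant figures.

80.6 ms

Per-hop transmission t_tx = L/R = 32000/5200000000 = 0.00615385 ms.
Per-hop propagation t_prop = 8400000/209000000 = 40.1914 ms.
Pipeline fill: first packet needs 2·t_tx to clear all hops; remaining 32 packets each add one t_tx.
Total = (2+33-1)·t_tx + 2·t_prop = 34·0.00615385 + 2·40.1914 = 80.6 ms.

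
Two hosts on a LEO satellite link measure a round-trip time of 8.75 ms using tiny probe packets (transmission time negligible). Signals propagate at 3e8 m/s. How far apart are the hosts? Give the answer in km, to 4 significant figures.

One-way propagation = RTT/2 = 4.375 ms.
d = s × t = 300000000 × 0.004375 = 1313 km.

1313 km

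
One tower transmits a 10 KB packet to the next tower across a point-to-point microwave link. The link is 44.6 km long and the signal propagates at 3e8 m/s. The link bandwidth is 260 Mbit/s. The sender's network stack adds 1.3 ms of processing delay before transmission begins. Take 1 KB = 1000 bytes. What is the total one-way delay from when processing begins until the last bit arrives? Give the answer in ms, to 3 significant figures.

L = 80000 bits.
Transmission delay = L/R = 80000 / 260000000 = 0.307692 ms.
Propagation delay = d/s = 44600 m / 300000000 m/s = 0.148667 ms.
Plus processing delay 1.3 ms = 1.3 ms.
Total = 1.76 ms.

1.76 ms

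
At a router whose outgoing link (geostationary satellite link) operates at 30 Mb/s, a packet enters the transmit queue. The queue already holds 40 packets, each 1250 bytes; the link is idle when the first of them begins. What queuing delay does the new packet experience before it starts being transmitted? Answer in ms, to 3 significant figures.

13.3 ms

Each queued packet: L/R = 10000/30000000 = 0.333333 ms.
40 queued → 13.3333 ms.
Queuing delay = 13.3 ms.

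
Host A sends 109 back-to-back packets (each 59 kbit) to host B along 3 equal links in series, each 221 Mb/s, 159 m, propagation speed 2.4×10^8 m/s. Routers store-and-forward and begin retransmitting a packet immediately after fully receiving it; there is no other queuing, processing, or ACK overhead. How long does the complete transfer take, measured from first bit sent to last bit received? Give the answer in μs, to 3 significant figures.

Per-hop transmission t_tx = L/R = 59000/221000000 = 266.968 μs.
Per-hop propagation t_prop = 159/240000000 = 0.6625 μs.
Pipeline fill: first packet needs 3·t_tx to clear all hops; remaining 108 packets each add one t_tx.
Total = (3+109-1)·t_tx + 3·t_prop = 111·266.968 + 3·0.6625 = 29600 μs.

29600 μs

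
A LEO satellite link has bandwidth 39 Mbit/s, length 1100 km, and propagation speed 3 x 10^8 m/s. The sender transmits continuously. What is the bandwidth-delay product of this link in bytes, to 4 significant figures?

17880 bytes

Propagation delay = 1100000 / 300000000 = 0.00366667 s.
BDP = R × t_prop = 39000000 × 0.00366667 = 143000 bits.
In bytes: 143000/8 = 17880 bytes.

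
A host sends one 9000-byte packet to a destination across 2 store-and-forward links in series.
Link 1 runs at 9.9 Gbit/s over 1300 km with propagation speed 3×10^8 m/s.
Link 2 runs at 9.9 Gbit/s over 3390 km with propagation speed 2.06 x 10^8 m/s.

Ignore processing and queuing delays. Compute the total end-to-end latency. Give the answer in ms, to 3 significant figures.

L = 9000 × 8 = 72000 bits.
Transmission delay per hop = L/R = 72000/9900000000 = 0.00727273 ms; 2 hops → 0.0145455 ms.
Propagation delays (d/s per hop): 4.33333, 16.4563 ms; sum = 20.7896 ms.
End-to-end = 20.8 ms.

20.8 ms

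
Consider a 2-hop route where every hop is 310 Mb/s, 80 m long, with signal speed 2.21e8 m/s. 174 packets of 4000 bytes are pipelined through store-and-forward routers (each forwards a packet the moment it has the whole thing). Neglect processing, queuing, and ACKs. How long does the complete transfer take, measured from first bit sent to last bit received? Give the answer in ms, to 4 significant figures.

18.07 ms

Per-hop transmission t_tx = L/R = 32000/310000000 = 0.103226 ms.
Per-hop propagation t_prop = 80/221000000 = 0.000361991 ms.
Pipeline fill: first packet needs 2·t_tx to clear all hops; remaining 173 packets each add one t_tx.
Total = (2+174-1)·t_tx + 2·t_prop = 175·0.103226 + 2·0.000361991 = 18.07 ms.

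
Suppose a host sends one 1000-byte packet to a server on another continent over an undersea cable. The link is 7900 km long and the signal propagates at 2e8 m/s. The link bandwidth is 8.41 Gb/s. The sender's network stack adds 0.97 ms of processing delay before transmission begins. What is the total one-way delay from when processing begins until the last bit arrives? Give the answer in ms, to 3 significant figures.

40.5 ms

L = 1000 × 8 = 8000 bits.
Transmission delay = L/R = 8000 / 8410000000 = 0.000951249 ms.
Propagation delay = d/s = 7900000 m / 200000000 m/s = 39.5 ms.
Plus processing delay 0.97 ms = 0.97 ms.
Total = 40.5 ms.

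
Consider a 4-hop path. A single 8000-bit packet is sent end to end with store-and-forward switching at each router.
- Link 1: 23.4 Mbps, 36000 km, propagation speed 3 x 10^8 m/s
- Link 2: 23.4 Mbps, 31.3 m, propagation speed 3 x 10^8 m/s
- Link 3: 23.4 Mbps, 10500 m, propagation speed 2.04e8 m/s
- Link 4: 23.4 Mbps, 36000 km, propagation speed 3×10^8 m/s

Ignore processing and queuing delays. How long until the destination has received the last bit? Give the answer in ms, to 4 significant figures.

241.4 ms

Transmission delay per hop = L/R = 8000/23400000 = 0.34188 ms; 4 hops → 1.36752 ms.
Propagation delays (d/s per hop): 120, 0.000104333, 0.0514706, 120 ms; sum = 240.052 ms.
End-to-end = 241.4 ms.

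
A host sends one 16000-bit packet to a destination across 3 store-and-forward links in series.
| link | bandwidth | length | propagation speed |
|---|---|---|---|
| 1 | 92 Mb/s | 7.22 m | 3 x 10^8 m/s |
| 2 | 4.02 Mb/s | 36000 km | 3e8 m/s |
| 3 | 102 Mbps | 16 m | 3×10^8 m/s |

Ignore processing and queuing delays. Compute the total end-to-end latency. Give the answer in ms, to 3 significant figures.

124 ms

Transmission delays (L/R per hop): 0.173913, 3.9801, 0.156863 ms; sum = 4.31088 ms.
Propagation delays (d/s per hop): 2.40667e-05, 120, 5.33333e-05 ms; sum = 120 ms.
End-to-end = 124 ms.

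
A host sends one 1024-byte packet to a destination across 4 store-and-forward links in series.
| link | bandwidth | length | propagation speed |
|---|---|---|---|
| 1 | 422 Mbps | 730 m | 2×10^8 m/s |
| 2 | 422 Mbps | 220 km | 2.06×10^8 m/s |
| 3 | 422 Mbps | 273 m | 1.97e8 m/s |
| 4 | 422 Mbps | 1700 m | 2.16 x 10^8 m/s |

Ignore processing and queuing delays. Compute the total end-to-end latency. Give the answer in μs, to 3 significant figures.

L = 1024 × 8 = 8192 bits.
Transmission delay per hop = L/R = 8192/422000000 = 19.4123 μs; 4 hops → 77.6493 μs.
Propagation delays (d/s per hop): 3.65, 1067.96, 1.38579, 7.87037 μs; sum = 1080.87 μs.
End-to-end = 1160 μs.

1160 μs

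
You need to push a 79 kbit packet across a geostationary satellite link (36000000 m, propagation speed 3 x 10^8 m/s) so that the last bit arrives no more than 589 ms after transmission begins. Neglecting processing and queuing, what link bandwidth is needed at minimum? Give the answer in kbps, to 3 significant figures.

168 kbps

Propagation delay = 36000000 / 300000000 = 120 ms.
Transmission budget = 589 − 120 = 469 ms.
R ≥ L / t_tx = 79000 bits / 0.469 s = 168 kbps.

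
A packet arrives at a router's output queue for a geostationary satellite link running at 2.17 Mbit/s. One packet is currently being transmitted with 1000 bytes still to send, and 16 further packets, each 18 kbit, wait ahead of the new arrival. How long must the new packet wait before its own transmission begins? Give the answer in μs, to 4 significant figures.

Each queued packet: L/R = 18000/2170000 = 8294.93 μs.
16 queued → 132719 μs.
Plus remaining 8000 bits of current packet: 3686.64 μs.
Queuing delay = 136400 μs.

136400 μs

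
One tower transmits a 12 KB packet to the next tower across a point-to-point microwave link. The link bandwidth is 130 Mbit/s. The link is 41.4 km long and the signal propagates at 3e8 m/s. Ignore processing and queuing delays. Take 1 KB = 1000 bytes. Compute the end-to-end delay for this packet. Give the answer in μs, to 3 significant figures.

L = 96000 bits.
Transmission delay = L/R = 96000 / 130000000 = 738.462 μs.
Propagation delay = d/s = 41400 m / 300000000 m/s = 138 μs.
Total = 876 μs.

876 μs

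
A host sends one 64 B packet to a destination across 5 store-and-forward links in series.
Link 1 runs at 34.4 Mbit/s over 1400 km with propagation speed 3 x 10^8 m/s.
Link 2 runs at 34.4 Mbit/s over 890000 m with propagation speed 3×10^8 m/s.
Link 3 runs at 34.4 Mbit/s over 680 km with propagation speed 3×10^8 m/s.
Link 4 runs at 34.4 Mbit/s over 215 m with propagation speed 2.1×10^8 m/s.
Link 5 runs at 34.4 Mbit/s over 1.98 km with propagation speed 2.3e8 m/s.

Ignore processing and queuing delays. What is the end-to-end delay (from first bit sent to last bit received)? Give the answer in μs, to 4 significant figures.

L = 64 × 8 = 512 bits.
Transmission delay per hop = L/R = 512/34400000 = 14.8837 μs; 5 hops → 74.4186 μs.
Propagation delays (d/s per hop): 4666.67, 2966.67, 2266.67, 1.02381, 8.6087 μs; sum = 9909.63 μs.
End-to-end = 9984 μs.

9984 μs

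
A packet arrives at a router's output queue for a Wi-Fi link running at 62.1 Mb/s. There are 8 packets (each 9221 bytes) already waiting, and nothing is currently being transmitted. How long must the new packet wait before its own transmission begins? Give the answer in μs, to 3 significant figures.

9500 μs

Each queued packet: L/R = 73768/62100000 = 1187.89 μs.
8 queued → 9503.12 μs.
Queuing delay = 9500 μs.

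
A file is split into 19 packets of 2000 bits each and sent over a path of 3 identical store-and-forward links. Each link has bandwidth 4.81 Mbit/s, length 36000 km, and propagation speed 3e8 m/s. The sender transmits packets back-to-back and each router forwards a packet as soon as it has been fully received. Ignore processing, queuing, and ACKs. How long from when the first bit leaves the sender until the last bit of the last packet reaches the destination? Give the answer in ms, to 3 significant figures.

369 ms

Per-hop transmission t_tx = L/R = 2000/4810000 = 0.4158 ms.
Per-hop propagation t_prop = 36000000/300000000 = 120 ms.
Pipeline fill: first packet needs 3·t_tx to clear all hops; remaining 18 packets each add one t_tx.
Total = (3+19-1)·t_tx + 3·t_prop = 21·0.4158 + 3·120 = 369 ms.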